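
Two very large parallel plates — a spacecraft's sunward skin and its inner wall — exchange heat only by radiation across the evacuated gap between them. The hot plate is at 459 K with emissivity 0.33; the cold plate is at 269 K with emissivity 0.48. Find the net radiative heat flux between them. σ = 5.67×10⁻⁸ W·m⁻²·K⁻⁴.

For two infinite grey parallel plates, q = σ(T₁⁴ − T₂⁴)/(1/ε₁ + 1/ε₂ − 1).
T₁⁴ − T₂⁴ = 4.439×10¹⁰ − 5.236×10⁹ = 3.915×10¹⁰ K⁴.
1/ε₁ + 1/ε₂ − 1 = 3.030 + 2.083 − 1 = 4.114.
q = 5.67×10⁻⁸ × 3.915×10¹⁰ / 4.114.

q ≈ 540 W/m²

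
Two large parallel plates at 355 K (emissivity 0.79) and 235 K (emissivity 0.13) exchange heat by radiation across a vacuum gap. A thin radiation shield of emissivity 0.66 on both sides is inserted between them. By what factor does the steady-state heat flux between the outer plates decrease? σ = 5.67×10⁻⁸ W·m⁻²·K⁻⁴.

Without shield: q₀ = σΔ(T⁴)/(1/ε₁+1/ε₂−1) with denominator 7.958.
With shield the two gaps are in series; the resistances add: (1/ε₁+1/ε_s−1)+(1/ε_s+1/ε₂−1) = 1.781+8.207 = 9.988.
Heat-flux ratio q₀/q = 9.988/7.958.

factor ≈ 1.26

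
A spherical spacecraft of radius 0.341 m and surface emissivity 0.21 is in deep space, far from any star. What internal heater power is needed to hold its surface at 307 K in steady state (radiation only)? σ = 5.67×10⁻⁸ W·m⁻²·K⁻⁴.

P ≈ 155 W

P = εσ·4πr²·T⁴.
4πr² = 1.461 m²; T⁴ = 8.883×10⁹ K⁴.
P = 0.21·5.67×10⁻⁸·1.461·8.883×10⁹.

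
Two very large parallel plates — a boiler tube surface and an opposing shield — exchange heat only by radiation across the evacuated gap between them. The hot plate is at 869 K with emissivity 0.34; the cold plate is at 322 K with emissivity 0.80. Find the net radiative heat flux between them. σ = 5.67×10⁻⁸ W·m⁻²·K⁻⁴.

q ≈ 9940 W/m²

For two infinite grey parallel plates, q = σ(T₁⁴ − T₂⁴)/(1/ε₁ + 1/ε₂ − 1).
T₁⁴ − T₂⁴ = 5.703×10¹¹ − 1.075×10¹⁰ = 5.595×10¹¹ K⁴.
1/ε₁ + 1/ε₂ − 1 = 2.941 + 1.250 − 1 = 3.191.
q = 5.67×10⁻⁸ × 5.595×10¹¹ / 3.191.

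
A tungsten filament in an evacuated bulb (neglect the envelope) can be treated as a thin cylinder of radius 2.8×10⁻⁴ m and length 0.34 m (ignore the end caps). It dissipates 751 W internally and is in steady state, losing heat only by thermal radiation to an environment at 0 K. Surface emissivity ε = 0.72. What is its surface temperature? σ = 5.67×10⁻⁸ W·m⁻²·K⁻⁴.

Steady state: internal power = radiated power, P = εσA T⁴.
Radiating area A = 2πrL = 5.982×10⁻⁴ m².
T⁴ = P/(εσA) = 751/(0.72·5.67×10⁻⁸·5.982×10⁻⁴) = 3.075×10¹³ K⁴.
T = (3.075×10¹³)^(1/4).

T ≈ 2350 K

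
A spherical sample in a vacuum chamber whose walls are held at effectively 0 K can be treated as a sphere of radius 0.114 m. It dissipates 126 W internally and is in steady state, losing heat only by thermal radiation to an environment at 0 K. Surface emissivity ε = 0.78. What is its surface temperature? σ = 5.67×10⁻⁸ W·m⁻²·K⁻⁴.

Steady state: internal power = radiated power, P = εσA T⁴.
Radiating area A = 4πr² = 0.1633 m².
T⁴ = P/(εσA) = 126/(0.78·5.67×10⁻⁸·0.1633) = 1.745×10¹⁰ K⁴.
T = (1.745×10¹⁰)^(1/4).

T ≈ 363 K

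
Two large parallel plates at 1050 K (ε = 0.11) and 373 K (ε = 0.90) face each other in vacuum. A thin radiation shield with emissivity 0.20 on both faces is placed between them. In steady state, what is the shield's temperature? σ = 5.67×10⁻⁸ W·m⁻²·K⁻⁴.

T_s ≈ 772 K

In steady state the net flux on the hot side equals that on the cold side.
σ(T₁⁴−T_s⁴)/D₁ = σ(T_s⁴−T₂⁴)/D₂, with D₁ = 1/ε₁+1/ε_s−1 = 13.09, D₂ = 1/ε_s+1/ε₂−1 = 5.111.
Solve for T_s⁴: T_s⁴ = (D₂·T₁⁴ + D₁·T₂⁴)/(D₁+D₂) = 3.552×10¹¹ K⁴.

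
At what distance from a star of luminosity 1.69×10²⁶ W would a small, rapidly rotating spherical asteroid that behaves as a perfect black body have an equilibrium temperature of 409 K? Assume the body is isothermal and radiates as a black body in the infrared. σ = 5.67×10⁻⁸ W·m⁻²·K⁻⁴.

d ≈ 4.60×10¹⁰ m

For an isothermal black-emitting sphere, (1−a)S·πr² = σ·4πr²·T⁴ ⇒ S = 4σT⁴/(1−a).
S = 4·5.67×10⁻⁸·(409)⁴/1.00 = 6347 W/m².
Flux falls as S = L/(4πd²), so d = √(L/(4πS)) = √(1.69×10²⁶/(4π·6347)).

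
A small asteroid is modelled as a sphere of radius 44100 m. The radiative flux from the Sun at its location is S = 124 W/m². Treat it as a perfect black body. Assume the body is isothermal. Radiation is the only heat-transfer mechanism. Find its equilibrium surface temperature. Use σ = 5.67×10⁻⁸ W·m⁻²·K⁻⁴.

At equilibrium, absorbed power = emitted power.
Absorbing cross-section = πr² = 6.110×10⁹ m²; emitting surface = 4πr² = 2.444×10¹⁰ m² (ratio 4).
S·A_cross = εσ·A_surf·T⁴  ⇒  T⁴ = S/(4σ).
T⁴ = 1.00·124/(4·5.67×10⁻⁸) = 5.467×10⁸ K⁴.
T = (5.467×10⁸)^(1/4).

T ≈ 153 K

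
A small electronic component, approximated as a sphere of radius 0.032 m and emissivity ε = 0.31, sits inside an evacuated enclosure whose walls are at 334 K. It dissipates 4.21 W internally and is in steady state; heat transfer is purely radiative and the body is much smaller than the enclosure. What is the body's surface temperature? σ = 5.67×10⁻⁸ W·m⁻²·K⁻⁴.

T ≈ 420 K

For a small grey body in a large enclosure, net radiated power = εσA(T⁴ − T_w⁴).
Steady state: P = εσA(T⁴ − T_w⁴) with A = 4πr² = 0.01287 m².
T⁴ = P/(εσA) + T_w⁴ = 4.21/(0.31·5.67×10⁻⁸·0.01287) + (334)⁴
    = 1.861×10¹⁰ + 1.244×10¹⁰ = 3.106×10¹⁰ K⁴.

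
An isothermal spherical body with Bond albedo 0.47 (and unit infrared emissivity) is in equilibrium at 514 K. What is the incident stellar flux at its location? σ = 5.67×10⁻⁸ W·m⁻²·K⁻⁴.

S ≈ 29900 W/m²

(1−a)S·πr² = σ·4πr²·T⁴ ⇒ S = 4σT⁴/(1−a).
S = 4·5.67×10⁻⁸·6.980×10¹⁰/0.530.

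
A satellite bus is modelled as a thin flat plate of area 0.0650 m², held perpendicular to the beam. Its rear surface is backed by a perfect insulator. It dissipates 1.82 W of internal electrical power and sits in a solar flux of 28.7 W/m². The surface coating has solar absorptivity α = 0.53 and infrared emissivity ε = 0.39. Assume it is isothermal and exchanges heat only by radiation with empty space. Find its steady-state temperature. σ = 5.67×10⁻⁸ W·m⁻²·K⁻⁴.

T ≈ 210 K

At steady state, absorbed solar power + internal power = radiated power.
Absorbed: α·S·A_cross = 0.53·28.7·0.06500 = 0.9887 W (cross-section A).
Total input = 0.9887 + 1.82 = 2.809 W.
Radiated: εσ·A_surf·T⁴ with A_surf = A = 0.06500 m².
T⁴ = 2.809/(0.39·5.67×10⁻⁸·0.06500) = 1.954×10⁹ K⁴.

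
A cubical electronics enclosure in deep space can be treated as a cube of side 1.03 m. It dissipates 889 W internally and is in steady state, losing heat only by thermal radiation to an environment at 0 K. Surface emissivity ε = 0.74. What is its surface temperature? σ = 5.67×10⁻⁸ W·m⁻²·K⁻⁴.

T ≈ 240 K

Steady state: internal power = radiated power, P = εσA T⁴.
Radiating area A = 6L² = 6.365 m².
T⁴ = P/(εσA) = 889/(0.74·5.67×10⁻⁸·6.365) = 3.329×10⁹ K⁴.
T = (3.329×10⁹)^(1/4).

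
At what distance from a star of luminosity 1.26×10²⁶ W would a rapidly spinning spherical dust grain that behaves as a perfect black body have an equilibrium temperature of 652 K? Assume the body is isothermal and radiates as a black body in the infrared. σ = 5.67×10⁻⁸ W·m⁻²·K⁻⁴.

d ≈ 1.56×10¹⁰ m

For an isothermal black-emitting sphere, (1−a)S·πr² = σ·4πr²·T⁴ ⇒ S = 4σT⁴/(1−a).
S = 4·5.67×10⁻⁸·(652)⁴/1.00 = 40990 W/m².
Flux falls as S = L/(4πd²), so d = √(L/(4πS)) = √(1.26×10²⁶/(4π·40990)).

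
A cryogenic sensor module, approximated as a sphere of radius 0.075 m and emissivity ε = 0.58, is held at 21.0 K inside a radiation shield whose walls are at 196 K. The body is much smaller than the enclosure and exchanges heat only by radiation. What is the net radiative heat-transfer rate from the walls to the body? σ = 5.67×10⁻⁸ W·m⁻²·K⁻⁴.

For a small grey body in a large enclosure: P_net = εσA(T_body⁴ − T_wall⁴).
A = 4πr² = 0.07069 m²; T_body⁴ − T_wall⁴ = 1.945×10⁵ − 1.476×10⁹ = -1.476×10⁹ K⁴.
|P_net| = 0.58·5.67×10⁻⁸·0.07069·1.476×10⁹.

P_net ≈ 3.43 W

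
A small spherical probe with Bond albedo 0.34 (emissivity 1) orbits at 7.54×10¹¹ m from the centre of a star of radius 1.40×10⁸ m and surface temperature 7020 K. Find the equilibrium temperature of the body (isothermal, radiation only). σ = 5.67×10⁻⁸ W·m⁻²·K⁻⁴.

The star's surface emits σT_*⁴; at distance d the flux is S = σT_*⁴(R_*/d)².
S = 5.67×10⁻⁸·(7020)⁴·(1.40×10⁸/7.54×10¹¹)² = 4.747 W/m².
For an isothermal sphere T⁴ = (1−a)S/(4σ) = 1.381×10⁷ K⁴.

T ≈ 61.0 K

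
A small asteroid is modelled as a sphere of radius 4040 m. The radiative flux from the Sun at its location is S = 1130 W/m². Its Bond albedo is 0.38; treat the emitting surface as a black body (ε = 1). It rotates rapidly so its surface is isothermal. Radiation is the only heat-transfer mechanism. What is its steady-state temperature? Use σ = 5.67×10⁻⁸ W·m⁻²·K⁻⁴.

T ≈ 236 K

At equilibrium, absorbed power = emitted power.
Absorbing cross-section = πr² = 5.128×10⁷ m²; emitting surface = 4πr² = 2.051×10⁸ m² (ratio 4).
(1−a)S·A_cross = εσ·A_surf·T⁴  ⇒  T⁴ = (1−a)S/(4σ).
T⁴ = 0.620·1130/(4·5.67×10⁻⁸) = 3.089×10⁹ K⁴.
T = (3.089×10⁹)^(1/4).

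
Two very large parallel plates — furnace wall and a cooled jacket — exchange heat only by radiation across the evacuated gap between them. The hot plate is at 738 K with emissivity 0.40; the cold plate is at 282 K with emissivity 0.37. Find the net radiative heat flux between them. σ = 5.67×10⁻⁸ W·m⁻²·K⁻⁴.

q ≈ 3920 W/m²

For two infinite grey parallel plates, q = σ(T₁⁴ − T₂⁴)/(1/ε₁ + 1/ε₂ − 1).
T₁⁴ − T₂⁴ = 2.966×10¹¹ − 6.324×10⁹ = 2.903×10¹¹ K⁴.
1/ε₁ + 1/ε₂ − 1 = 2.500 + 2.703 − 1 = 4.203.
q = 5.67×10⁻⁸ × 2.903×10¹¹ / 4.203.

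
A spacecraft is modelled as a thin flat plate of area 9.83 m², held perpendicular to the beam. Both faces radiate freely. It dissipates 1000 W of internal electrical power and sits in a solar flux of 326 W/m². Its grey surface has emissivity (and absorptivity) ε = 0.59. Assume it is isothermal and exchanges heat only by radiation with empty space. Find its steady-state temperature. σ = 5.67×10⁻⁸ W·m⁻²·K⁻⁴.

T ≈ 257 K

At steady state, absorbed solar power + internal power = radiated power.
Absorbed: α·S·A_cross = 0.59·326·9.830 = 1891 W (cross-section A).
Total input = 1891 + 1000 = 2891 W.
Radiated: εσ·A_surf·T⁴ with A_surf = 2A = 19.66 m².
T⁴ = 2891/(0.59·5.67×10⁻⁸·19.66) = 4.395×10⁹ K⁴.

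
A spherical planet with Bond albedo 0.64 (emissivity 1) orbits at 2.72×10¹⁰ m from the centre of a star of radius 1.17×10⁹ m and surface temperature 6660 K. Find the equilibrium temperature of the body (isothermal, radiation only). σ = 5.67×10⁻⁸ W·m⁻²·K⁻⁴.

T ≈ 757 K

The star's surface emits σT_*⁴; at distance d the flux is S = σT_*⁴(R_*/d)².
S = 5.67×10⁻⁸·(6660)⁴·(1.17×10⁹/2.72×10¹⁰)² = 2.064×10⁵ W/m².
For an isothermal sphere T⁴ = (1−a)S/(4σ) = 3.276×10¹¹ K⁴.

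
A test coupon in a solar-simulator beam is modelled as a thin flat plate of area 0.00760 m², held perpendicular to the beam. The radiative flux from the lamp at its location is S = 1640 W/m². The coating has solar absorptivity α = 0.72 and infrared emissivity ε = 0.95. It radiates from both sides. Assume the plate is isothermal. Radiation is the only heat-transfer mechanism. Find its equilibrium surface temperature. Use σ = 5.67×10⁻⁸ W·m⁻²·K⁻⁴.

T ≈ 324 K

At equilibrium, absorbed power = emitted power.
Absorbing cross-section = A = 0.007600 m²; emitting surface = 2A = 0.01520 m² (ratio 2).
αS·A_cross = εσ·A_surf·T⁴  ⇒  T⁴ = αS/(ε·2σ).
T⁴ = 0.720·1640/(0.95·2·5.67×10⁻⁸) = 1.096×10¹⁰ K⁴.
T = (1.096×10¹⁰)^(1/4).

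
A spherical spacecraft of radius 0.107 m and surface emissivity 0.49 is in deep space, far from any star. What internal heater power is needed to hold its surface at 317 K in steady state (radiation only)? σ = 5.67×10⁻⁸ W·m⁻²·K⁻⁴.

P = εσ·4πr²·T⁴.
4πr² = 0.1439 m²; T⁴ = 1.010×10¹⁰ K⁴.
P = 0.49·5.67×10⁻⁸·0.1439·1.010×10¹⁰.

P ≈ 40.4 W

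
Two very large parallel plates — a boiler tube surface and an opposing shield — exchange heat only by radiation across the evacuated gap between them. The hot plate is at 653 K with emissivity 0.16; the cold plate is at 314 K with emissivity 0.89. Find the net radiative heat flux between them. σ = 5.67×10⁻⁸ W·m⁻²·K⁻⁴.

q ≈ 1530 W/m²

For two infinite grey parallel plates, q = σ(T₁⁴ − T₂⁴)/(1/ε₁ + 1/ε₂ − 1).
T₁⁴ − T₂⁴ = 1.818×10¹¹ − 9.721×10⁹ = 1.721×10¹¹ K⁴.
1/ε₁ + 1/ε₂ − 1 = 6.250 + 1.124 − 1 = 6.374.
q = 5.67×10⁻⁸ × 1.721×10¹¹ / 6.374.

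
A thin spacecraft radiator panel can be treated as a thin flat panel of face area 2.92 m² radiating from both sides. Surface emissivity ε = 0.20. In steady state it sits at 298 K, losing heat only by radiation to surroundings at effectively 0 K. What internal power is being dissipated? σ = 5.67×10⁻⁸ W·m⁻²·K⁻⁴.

P ≈ 522 W

Steady state: P = εσA T⁴.
A = 2·2.92 = 5.840 m²; T⁴ = (298)⁴ = 7.886×10⁹ K⁴.
P = 0.20 × 5.67×10⁻⁸ × 5.840 × 7.886×10⁹.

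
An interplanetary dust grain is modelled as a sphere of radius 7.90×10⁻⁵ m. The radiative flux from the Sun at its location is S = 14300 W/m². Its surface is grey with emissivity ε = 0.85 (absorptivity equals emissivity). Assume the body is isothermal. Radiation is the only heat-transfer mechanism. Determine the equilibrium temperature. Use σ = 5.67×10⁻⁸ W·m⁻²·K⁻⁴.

T ≈ 501 K

At equilibrium, absorbed power = emitted power.
Absorbing cross-section = πr² = 1.961×10⁻⁸ m²; emitting surface = 4πr² = 7.843×10⁻⁸ m² (ratio 4).
εS·A_cross = εσ·A_surf·T⁴  ⇒  T⁴ = S/(4σ)   (ε cancels).
T⁴ = 14300/(4·5.67×10⁻⁸) = 6.305×10¹⁰ K⁴.
T = (6.305×10¹⁰)^(1/4).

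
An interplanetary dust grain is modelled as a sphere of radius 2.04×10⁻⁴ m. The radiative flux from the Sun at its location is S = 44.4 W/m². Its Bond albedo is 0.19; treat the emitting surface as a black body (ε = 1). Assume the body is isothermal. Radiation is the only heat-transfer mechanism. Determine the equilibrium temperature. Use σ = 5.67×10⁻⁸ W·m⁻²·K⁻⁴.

T ≈ 112 K

At equilibrium, absorbed power = emitted power.
Absorbing cross-section = πr² = 1.307×10⁻⁷ m²; emitting surface = 4πr² = 5.230×10⁻⁷ m² (ratio 4).
(1−a)S·A_cross = εσ·A_surf·T⁴  ⇒  T⁴ = (1−a)S/(4σ).
T⁴ = 0.810·44.4/(4·5.67×10⁻⁸) = 1.586×10⁸ K⁴.
T = (1.586×10⁸)^(1/4).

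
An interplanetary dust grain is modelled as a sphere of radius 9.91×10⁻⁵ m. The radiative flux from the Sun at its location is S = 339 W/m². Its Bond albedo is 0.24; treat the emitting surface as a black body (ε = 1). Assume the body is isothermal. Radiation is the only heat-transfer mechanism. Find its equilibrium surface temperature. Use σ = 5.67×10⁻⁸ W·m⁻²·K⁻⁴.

At equilibrium, absorbed power = emitted power.
Absorbing cross-section = πr² = 3.085×10⁻⁸ m²; emitting surface = 4πr² = 1.234×10⁻⁷ m² (ratio 4).
(1−a)S·A_cross = εσ·A_surf·T⁴  ⇒  T⁴ = (1−a)S/(4σ).
T⁴ = 0.760·339/(4·5.67×10⁻⁸) = 1.136×10⁹ K⁴.
T = (1.136×10⁹)^(1/4).

T ≈ 184 K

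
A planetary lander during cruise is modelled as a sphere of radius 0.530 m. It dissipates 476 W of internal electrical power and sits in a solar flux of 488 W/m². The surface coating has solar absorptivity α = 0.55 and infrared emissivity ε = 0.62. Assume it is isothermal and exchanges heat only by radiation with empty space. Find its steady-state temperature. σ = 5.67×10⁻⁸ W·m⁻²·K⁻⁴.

T ≈ 275 K

At steady state, absorbed solar power + internal power = radiated power.
Absorbed: α·S·A_cross = 0.55·488·0.8825 = 236.9 W (cross-section πr²).
Total input = 236.9 + 476 = 712.9 W.
Radiated: εσ·A_surf·T⁴ with A_surf = 4πr² = 3.530 m².
T⁴ = 712.9/(0.62·5.67×10⁻⁸·3.530) = 5.745×10⁹ K⁴.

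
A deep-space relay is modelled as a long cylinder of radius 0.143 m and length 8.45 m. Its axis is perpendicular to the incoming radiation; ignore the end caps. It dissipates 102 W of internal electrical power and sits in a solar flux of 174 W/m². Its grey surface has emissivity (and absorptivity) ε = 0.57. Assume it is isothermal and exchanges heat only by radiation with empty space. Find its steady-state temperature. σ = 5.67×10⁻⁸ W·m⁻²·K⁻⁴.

T ≈ 193 K

At steady state, absorbed solar power + internal power = radiated power.
Absorbed: α·S·A_cross = 0.57·174·2.417 = 239.7 W (cross-section 2rL).
Total input = 239.7 + 102 = 341.7 W.
Radiated: εσ·A_surf·T⁴ with A_surf = 2πrL = 7.592 m².
T⁴ = 341.7/(0.57·5.67×10⁻⁸·7.592) = 1.393×10⁹ K⁴.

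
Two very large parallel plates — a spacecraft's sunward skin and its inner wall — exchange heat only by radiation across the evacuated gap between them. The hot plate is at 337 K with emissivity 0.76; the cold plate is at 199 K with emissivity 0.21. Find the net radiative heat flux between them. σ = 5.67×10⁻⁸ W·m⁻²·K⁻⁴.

For two infinite grey parallel plates, q = σ(T₁⁴ − T₂⁴)/(1/ε₁ + 1/ε₂ − 1).
T₁⁴ − T₂⁴ = 1.290×10¹⁰ − 1.568×10⁹ = 1.133×10¹⁰ K⁴.
1/ε₁ + 1/ε₂ − 1 = 1.316 + 4.762 − 1 = 5.078.
q = 5.67×10⁻⁸ × 1.133×10¹⁰ / 5.078.

q ≈ 127 W/m²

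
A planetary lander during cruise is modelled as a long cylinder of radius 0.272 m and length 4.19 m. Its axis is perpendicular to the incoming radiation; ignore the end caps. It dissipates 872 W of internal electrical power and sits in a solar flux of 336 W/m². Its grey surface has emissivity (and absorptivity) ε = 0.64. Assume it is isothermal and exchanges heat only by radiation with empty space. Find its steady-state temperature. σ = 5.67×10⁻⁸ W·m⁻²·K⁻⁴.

T ≈ 269 K

At steady state, absorbed solar power + internal power = radiated power.
Absorbed: α·S·A_cross = 0.64·336·2.279 = 490.2 W (cross-section 2rL).
Total input = 490.2 + 872 = 1362 W.
Radiated: εσ·A_surf·T⁴ with A_surf = 2πrL = 7.161 m².
T⁴ = 1362/(0.64·5.67×10⁻⁸·7.161) = 5.242×10⁹ K⁴.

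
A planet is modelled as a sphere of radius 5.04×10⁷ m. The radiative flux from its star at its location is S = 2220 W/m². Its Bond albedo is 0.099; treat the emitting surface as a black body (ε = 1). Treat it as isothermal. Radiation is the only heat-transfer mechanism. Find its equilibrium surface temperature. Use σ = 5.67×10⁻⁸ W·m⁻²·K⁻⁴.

At equilibrium, absorbed power = emitted power.
Absorbing cross-section = πr² = 7.980×10¹⁵ m²; emitting surface = 4πr² = 3.192×10¹⁶ m² (ratio 4).
(1−a)S·A_cross = εσ·A_surf·T⁴  ⇒  T⁴ = (1−a)S/(4σ).
T⁴ = 0.901·2220/(4·5.67×10⁻⁸) = 8.819×10⁹ K⁴.
T = (8.819×10⁹)^(1/4).

T ≈ 306 K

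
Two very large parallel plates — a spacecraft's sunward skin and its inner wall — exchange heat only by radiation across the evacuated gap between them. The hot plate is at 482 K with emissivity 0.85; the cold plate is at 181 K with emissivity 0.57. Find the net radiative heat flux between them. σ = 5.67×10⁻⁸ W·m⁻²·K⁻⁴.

For two infinite grey parallel plates, q = σ(T₁⁴ − T₂⁴)/(1/ε₁ + 1/ε₂ − 1).
T₁⁴ − T₂⁴ = 5.397×10¹⁰ − 1.073×10⁹ = 5.290×10¹⁰ K⁴.
1/ε₁ + 1/ε₂ − 1 = 1.176 + 1.754 − 1 = 1.931.
q = 5.67×10⁻⁸ × 5.290×10¹⁰ / 1.931.

q ≈ 1550 W/m²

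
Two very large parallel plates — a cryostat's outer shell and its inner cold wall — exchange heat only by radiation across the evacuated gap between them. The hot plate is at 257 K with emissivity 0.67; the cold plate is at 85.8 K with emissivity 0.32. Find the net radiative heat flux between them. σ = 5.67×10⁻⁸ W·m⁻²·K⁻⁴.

For two infinite grey parallel plates, q = σ(T₁⁴ − T₂⁴)/(1/ε₁ + 1/ε₂ − 1).
T₁⁴ − T₂⁴ = 4.362×10⁹ − 5.419×10⁷ = 4.308×10⁹ K⁴.
1/ε₁ + 1/ε₂ − 1 = 1.493 + 3.125 − 1 = 3.618.
q = 5.67×10⁻⁸ × 4.308×10⁹ / 3.618.

q ≈ 67.5 W/m²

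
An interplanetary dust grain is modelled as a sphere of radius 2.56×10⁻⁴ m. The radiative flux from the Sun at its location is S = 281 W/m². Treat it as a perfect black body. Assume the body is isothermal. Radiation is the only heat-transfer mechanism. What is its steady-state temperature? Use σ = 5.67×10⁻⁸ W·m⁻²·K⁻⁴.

T ≈ 188 K

At equilibrium, absorbed power = emitted power.
Absorbing cross-section = πr² = 2.059×10⁻⁷ m²; emitting surface = 4πr² = 8.235×10⁻⁷ m² (ratio 4).
S·A_cross = εσ·A_surf·T⁴  ⇒  T⁴ = S/(4σ).
T⁴ = 1.00·281/(4·5.67×10⁻⁸) = 1.239×10⁹ K⁴.
T = (1.239×10⁹)^(1/4).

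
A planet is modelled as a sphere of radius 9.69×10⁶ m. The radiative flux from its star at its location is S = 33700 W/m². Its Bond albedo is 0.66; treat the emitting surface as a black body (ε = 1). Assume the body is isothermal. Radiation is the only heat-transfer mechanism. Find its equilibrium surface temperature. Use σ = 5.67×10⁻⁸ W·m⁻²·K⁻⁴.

T ≈ 474 K

At equilibrium, absorbed power = emitted power.
Absorbing cross-section = πr² = 2.950×10¹⁴ m²; emitting surface = 4πr² = 1.180×10¹⁵ m² (ratio 4).
(1−a)S·A_cross = εσ·A_surf·T⁴  ⇒  T⁴ = (1−a)S/(4σ).
T⁴ = 0.340·33700/(4·5.67×10⁻⁸) = 5.052×10¹⁰ K⁴.
T = (5.052×10¹⁰)^(1/4).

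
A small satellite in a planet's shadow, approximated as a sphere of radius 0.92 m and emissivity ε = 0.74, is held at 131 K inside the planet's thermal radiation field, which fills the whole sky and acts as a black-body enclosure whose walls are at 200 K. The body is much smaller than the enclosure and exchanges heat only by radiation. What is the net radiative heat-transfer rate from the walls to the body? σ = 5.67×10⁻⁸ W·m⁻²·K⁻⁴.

For a small grey body in a large enclosure: P_net = εσA(T_body⁴ − T_wall⁴).
A = 4πr² = 10.64 m²; T_body⁴ − T_wall⁴ = 2.945×10⁸ − 1.600×10⁹ = -1.306×10⁹ K⁴.
|P_net| = 0.74·5.67×10⁻⁸·10.64·1.306×10⁹.

P_net ≈ 583 W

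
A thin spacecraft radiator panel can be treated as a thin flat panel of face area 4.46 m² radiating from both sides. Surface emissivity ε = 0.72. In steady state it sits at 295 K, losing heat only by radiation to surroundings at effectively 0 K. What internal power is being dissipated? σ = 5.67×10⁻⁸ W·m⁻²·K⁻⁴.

P ≈ 2760 W

Steady state: P = εσA T⁴.
A = 2·4.46 = 8.920 m²; T⁴ = (295)⁴ = 7.573×10⁹ K⁴.
P = 0.72 × 5.67×10⁻⁸ × 8.920 × 7.573×10⁹.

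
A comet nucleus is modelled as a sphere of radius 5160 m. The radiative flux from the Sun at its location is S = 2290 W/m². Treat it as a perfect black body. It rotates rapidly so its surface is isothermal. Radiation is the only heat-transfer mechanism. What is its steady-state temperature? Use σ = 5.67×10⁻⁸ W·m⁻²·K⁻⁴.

At equilibrium, absorbed power = emitted power.
Absorbing cross-section = πr² = 8.365×10⁷ m²; emitting surface = 4πr² = 3.346×10⁸ m² (ratio 4).
S·A_cross = εσ·A_surf·T⁴  ⇒  T⁴ = S/(4σ).
T⁴ = 1.00·2290/(4·5.67×10⁻⁸) = 1.010×10¹⁰ K⁴.
T = (1.010×10¹⁰)^(1/4).

T ≈ 317 K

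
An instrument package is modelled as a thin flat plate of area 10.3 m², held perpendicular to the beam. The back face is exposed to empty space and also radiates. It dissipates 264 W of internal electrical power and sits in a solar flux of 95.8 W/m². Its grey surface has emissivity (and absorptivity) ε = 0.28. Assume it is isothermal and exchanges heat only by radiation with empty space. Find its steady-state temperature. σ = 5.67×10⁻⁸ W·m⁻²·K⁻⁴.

At steady state, absorbed solar power + internal power = radiated power.
Absorbed: α·S·A_cross = 0.28·95.8·10.30 = 276.3 W (cross-section A).
Total input = 276.3 + 264 = 540.3 W.
Radiated: εσ·A_surf·T⁴ with A_surf = 2A = 20.60 m².
T⁴ = 540.3/(0.28·5.67×10⁻⁸·20.60) = 1.652×10⁹ K⁴.

T ≈ 202 K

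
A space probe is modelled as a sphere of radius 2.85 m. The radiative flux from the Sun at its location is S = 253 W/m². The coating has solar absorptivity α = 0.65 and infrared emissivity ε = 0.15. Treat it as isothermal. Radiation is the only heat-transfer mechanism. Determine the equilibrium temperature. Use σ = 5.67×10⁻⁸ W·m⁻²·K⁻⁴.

T ≈ 264 K

At equilibrium, absorbed power = emitted power.
Absorbing cross-section = πr² = 25.52 m²; emitting surface = 4πr² = 102.1 m² (ratio 4).
αS·A_cross = εσ·A_surf·T⁴  ⇒  T⁴ = αS/(ε·4σ).
T⁴ = 0.650·253/(0.15·4·5.67×10⁻⁸) = 4.834×10⁹ K⁴.
T = (4.834×10⁹)^(1/4).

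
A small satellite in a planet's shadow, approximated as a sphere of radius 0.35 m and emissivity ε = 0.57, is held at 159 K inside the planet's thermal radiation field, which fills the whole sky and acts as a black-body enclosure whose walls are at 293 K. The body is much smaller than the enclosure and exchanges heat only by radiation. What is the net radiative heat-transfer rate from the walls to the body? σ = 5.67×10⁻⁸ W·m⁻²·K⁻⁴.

P_net ≈ 335 W

For a small grey body in a large enclosure: P_net = εσA(T_body⁴ − T_wall⁴).
A = 4πr² = 1.539 m²; T_body⁴ − T_wall⁴ = 6.391×10⁸ − 7.370×10⁹ = -6.731×10⁹ K⁴.
|P_net| = 0.57·5.67×10⁻⁸·1.539·6.731×10⁹.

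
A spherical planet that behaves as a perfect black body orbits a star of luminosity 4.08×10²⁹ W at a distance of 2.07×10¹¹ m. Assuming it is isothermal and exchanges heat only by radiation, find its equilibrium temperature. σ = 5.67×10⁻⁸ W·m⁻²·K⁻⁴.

T ≈ 1350 K

First find the stellar flux at distance d: S = L/(4πd²) = 4.08×10²⁹/(4π·(2.07×10¹¹)²) = 7.577×10⁵ W/m².
For an isothermal sphere, absorbed (1−a)S·πr² = emitted σ·4πr²·T⁴, so T⁴ = (1−a)S/(4σ).
T⁴ = 1.00·7.577×10⁵/(4·5.67×10⁻⁸) = 3.341×10¹² K⁴.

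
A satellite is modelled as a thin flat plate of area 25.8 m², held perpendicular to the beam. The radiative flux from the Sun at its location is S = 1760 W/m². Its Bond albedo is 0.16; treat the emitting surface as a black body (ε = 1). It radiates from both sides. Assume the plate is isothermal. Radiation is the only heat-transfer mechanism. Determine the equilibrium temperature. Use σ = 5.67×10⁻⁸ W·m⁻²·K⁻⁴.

T ≈ 338 K

At equilibrium, absorbed power = emitted power.
Absorbing cross-section = A = 25.80 m²; emitting surface = 2A = 51.60 m² (ratio 2).
(1−a)S·A_cross = εσ·A_surf·T⁴  ⇒  T⁴ = (1−a)S/(2σ).
T⁴ = 0.840·1760/(2·5.67×10⁻⁸) = 1.304×10¹⁰ K⁴.
T = (1.304×10¹⁰)^(1/4).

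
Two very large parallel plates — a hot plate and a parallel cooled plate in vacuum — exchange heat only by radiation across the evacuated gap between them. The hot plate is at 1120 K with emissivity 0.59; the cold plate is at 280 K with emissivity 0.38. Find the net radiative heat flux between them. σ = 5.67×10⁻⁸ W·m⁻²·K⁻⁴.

For two infinite grey parallel plates, q = σ(T₁⁴ − T₂⁴)/(1/ε₁ + 1/ε₂ − 1).
T₁⁴ − T₂⁴ = 1.574×10¹² − 6.147×10⁹ = 1.567×10¹² K⁴.
1/ε₁ + 1/ε₂ − 1 = 1.695 + 2.632 − 1 = 3.326.
q = 5.67×10⁻⁸ × 1.567×10¹² / 3.326.

q ≈ 26700 W/m²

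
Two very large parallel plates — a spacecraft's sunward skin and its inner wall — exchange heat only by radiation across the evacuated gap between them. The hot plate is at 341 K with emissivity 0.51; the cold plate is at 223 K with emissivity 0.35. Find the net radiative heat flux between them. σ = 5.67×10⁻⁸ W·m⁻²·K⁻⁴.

q ≈ 164 W/m²

For two infinite grey parallel plates, q = σ(T₁⁴ − T₂⁴)/(1/ε₁ + 1/ε₂ − 1).
T₁⁴ − T₂⁴ = 1.352×10¹⁰ − 2.473×10⁹ = 1.105×10¹⁰ K⁴.
1/ε₁ + 1/ε₂ − 1 = 1.961 + 2.857 − 1 = 3.818.
q = 5.67×10⁻⁸ × 1.105×10¹⁰ / 3.818.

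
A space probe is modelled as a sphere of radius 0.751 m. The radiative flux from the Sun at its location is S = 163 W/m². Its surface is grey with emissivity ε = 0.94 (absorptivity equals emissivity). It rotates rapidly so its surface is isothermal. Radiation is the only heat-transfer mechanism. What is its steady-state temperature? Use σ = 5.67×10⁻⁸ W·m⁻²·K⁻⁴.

At equilibrium, absorbed power = emitted power.
Absorbing cross-section = πr² = 1.772 m²; emitting surface = 4πr² = 7.087 m² (ratio 4).
εS·A_cross = εσ·A_surf·T⁴  ⇒  T⁴ = S/(4σ)   (ε cancels).
T⁴ = 163/(4·5.67×10⁻⁸) = 7.187×10⁸ K⁴.
T = (7.187×10⁸)^(1/4).

T ≈ 164 K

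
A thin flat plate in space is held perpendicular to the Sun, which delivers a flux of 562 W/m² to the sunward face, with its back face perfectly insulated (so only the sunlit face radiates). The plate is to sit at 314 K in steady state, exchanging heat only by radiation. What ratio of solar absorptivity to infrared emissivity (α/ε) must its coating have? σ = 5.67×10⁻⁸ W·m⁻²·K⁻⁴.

α/ε ≈ 0.981

Balance: αS·A = εσ·1A·T⁴ ⇒ α/ε = σT⁴/S.
α/ε = 5.67×10⁻⁸·(314)⁴/562 = 5.67×10⁻⁸·9.721×10⁹/562.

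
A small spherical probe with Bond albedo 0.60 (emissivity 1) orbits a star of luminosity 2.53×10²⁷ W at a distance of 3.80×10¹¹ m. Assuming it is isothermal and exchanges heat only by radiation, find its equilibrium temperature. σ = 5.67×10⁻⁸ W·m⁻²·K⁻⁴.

First find the stellar flux at distance d: S = L/(4πd²) = 2.53×10²⁷/(4π·(3.80×10¹¹)²) = 1394 W/m².
For an isothermal sphere, absorbed (1−a)S·πr² = emitted σ·4πr²·T⁴, so T⁴ = (1−a)S/(4σ).
T⁴ = 0.400·1394/(4·5.67×10⁻⁸) = 2.459×10⁹ K⁴.

T ≈ 223 K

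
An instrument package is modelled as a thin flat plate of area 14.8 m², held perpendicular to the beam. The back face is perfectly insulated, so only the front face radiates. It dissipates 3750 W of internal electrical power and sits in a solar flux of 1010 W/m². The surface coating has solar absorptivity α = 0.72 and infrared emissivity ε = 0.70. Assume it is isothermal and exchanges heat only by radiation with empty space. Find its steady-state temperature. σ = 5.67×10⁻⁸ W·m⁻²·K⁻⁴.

T ≈ 396 K

At steady state, absorbed solar power + internal power = radiated power.
Absorbed: α·S·A_cross = 0.72·1010·14.80 = 10760 W (cross-section A).
Total input = 10760 + 3750 = 14510 W.
Radiated: εσ·A_surf·T⁴ with A_surf = A = 14.80 m².
T⁴ = 14510/(0.70·5.67×10⁻⁸·14.80) = 2.471×10¹⁰ K⁴.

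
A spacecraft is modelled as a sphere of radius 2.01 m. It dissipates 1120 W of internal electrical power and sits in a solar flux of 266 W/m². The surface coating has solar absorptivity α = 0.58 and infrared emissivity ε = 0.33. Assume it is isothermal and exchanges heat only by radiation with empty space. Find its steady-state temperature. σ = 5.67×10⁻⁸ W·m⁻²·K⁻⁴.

At steady state, absorbed solar power + internal power = radiated power.
Absorbed: α·S·A_cross = 0.58·266·12.69 = 1958 W (cross-section πr²).
Total input = 1958 + 1120 = 3078 W.
Radiated: εσ·A_surf·T⁴ with A_surf = 4πr² = 50.77 m².
T⁴ = 3078/(0.33·5.67×10⁻⁸·50.77) = 3.240×10⁹ K⁴.

T ≈ 239 K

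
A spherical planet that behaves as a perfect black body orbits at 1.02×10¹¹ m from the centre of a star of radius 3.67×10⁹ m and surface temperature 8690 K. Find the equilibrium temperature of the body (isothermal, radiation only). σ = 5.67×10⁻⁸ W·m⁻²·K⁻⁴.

T ≈ 1170 K

The star's surface emits σT_*⁴; at distance d the flux is S = σT_*⁴(R_*/d)².
S = 5.67×10⁻⁸·(8690)⁴·(3.67×10⁹/1.02×10¹¹)² = 4.186×10⁵ W/m².
For an isothermal sphere T⁴ = (1−a)S/(4σ) = 1.846×10¹² K⁴.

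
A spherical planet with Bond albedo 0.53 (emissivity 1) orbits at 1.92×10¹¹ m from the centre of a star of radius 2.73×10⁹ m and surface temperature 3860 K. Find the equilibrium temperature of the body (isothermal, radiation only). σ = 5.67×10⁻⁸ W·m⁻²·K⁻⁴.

The star's surface emits σT_*⁴; at distance d the flux is S = σT_*⁴(R_*/d)².
S = 5.67×10⁻⁸·(3860)⁴·(2.73×10⁹/1.92×10¹¹)² = 2545 W/m².
For an isothermal sphere T⁴ = (1−a)S/(4σ) = 5.274×10⁹ K⁴.

T ≈ 269 K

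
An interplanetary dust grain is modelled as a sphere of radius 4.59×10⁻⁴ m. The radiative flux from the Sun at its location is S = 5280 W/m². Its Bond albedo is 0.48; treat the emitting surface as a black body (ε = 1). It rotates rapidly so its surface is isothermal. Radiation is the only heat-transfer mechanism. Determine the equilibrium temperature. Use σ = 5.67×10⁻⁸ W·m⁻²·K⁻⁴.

T ≈ 332 K

At equilibrium, absorbed power = emitted power.
Absorbing cross-section = πr² = 6.619×10⁻⁷ m²; emitting surface = 4πr² = 2.647×10⁻⁶ m² (ratio 4).
(1−a)S·A_cross = εσ·A_surf·T⁴  ⇒  T⁴ = (1−a)S/(4σ).
T⁴ = 0.520·5280/(4·5.67×10⁻⁸) = 1.211×10¹⁰ K⁴.
T = (1.211×10¹⁰)^(1/4).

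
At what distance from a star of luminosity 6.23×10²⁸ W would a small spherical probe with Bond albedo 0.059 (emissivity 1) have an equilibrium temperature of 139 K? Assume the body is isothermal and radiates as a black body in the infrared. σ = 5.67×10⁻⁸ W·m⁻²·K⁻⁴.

d ≈ 7.42×10¹² m

For an isothermal black-emitting sphere, (1−a)S·πr² = σ·4πr²·T⁴ ⇒ S = 4σT⁴/(1−a).
S = 4·5.67×10⁻⁸·(139)⁴/0.941 = 89.97 W/m².
Flux falls as S = L/(4πd²), so d = √(L/(4πS)) = √(6.23×10²⁸/(4π·89.97)).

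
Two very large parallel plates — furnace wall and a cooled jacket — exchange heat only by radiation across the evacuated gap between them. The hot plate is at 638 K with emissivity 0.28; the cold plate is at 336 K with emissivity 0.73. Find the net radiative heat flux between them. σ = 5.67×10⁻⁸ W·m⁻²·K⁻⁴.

q ≈ 2200 W/m²

For two infinite grey parallel plates, q = σ(T₁⁴ − T₂⁴)/(1/ε₁ + 1/ε₂ − 1).
T₁⁴ − T₂⁴ = 1.657×10¹¹ − 1.275×10¹⁰ = 1.529×10¹¹ K⁴.
1/ε₁ + 1/ε₂ − 1 = 3.571 + 1.370 − 1 = 3.941.
q = 5.67×10⁻⁸ × 1.529×10¹¹ / 3.941.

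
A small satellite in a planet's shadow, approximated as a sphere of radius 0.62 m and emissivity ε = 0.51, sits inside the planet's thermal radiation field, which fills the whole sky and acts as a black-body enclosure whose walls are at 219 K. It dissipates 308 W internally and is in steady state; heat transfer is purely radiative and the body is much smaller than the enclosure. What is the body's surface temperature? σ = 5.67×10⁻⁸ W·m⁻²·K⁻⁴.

T ≈ 259 K

For a small grey body in a large enclosure, net radiated power = εσA(T⁴ − T_w⁴).
Steady state: P = εσA(T⁴ − T_w⁴) with A = 4πr² = 4.831 m².
T⁴ = P/(εσA) + T_w⁴ = 308/(0.51·5.67×10⁻⁸·4.831) + (219)⁴
    = 2.205×10⁹ + 2.300×10⁹ = 4.505×10⁹ K⁴.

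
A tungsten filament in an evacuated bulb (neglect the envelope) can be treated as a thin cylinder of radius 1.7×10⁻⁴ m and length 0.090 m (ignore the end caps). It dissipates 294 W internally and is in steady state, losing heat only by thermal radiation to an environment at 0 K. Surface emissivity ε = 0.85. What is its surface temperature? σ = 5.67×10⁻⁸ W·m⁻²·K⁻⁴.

T ≈ 2820 K

Steady state: internal power = radiated power, P = εσA T⁴.
Radiating area A = 2πrL = 9.613×10⁻⁵ m².
T⁴ = P/(εσA) = 294/(0.85·5.67×10⁻⁸·9.613×10⁻⁵) = 6.346×10¹³ K⁴.
T = (6.346×10¹³)^(1/4).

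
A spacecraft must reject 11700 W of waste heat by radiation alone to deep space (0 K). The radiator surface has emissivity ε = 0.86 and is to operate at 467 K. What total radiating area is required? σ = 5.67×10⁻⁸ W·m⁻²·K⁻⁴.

A ≈ 5.04 m²

P = εσA T⁴ ⇒ A = P/(εσT⁴).
T⁴ = 4.756×10¹⁰ K⁴.
A = 11700/(0.86 × 5.67×10⁻⁸ × 4.756×10¹⁰).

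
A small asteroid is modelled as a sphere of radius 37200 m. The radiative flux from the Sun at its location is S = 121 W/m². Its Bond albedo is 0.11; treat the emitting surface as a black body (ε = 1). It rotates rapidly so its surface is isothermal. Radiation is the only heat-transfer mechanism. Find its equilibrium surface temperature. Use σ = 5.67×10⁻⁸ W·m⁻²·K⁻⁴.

At equilibrium, absorbed power = emitted power.
Absorbing cross-section = πr² = 4.347×10⁹ m²; emitting surface = 4πr² = 1.739×10¹⁰ m² (ratio 4).
(1−a)S·A_cross = εσ·A_surf·T⁴  ⇒  T⁴ = (1−a)S/(4σ).
T⁴ = 0.890·121/(4·5.67×10⁻⁸) = 4.748×10⁸ K⁴.
T = (4.748×10⁸)^(1/4).

T ≈ 148 K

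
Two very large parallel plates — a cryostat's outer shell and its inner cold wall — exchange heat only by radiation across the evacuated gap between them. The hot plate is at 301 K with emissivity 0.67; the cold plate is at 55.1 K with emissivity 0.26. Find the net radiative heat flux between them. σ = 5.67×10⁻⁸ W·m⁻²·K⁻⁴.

For two infinite grey parallel plates, q = σ(T₁⁴ − T₂⁴)/(1/ε₁ + 1/ε₂ − 1).
T₁⁴ − T₂⁴ = 8.209×10⁹ − 9.217×10⁶ = 8.199×10⁹ K⁴.
1/ε₁ + 1/ε₂ − 1 = 1.493 + 3.846 − 1 = 4.339.
q = 5.67×10⁻⁸ × 8.199×10⁹ / 4.339.

q ≈ 107 W/m²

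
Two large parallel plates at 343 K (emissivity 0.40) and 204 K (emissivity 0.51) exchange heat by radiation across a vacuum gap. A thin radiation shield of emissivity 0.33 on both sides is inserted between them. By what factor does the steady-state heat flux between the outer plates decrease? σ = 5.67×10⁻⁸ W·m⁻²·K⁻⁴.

factor ≈ 2.46

Without shield: q₀ = σΔ(T⁴)/(1/ε₁+1/ε₂−1) with denominator 3.461.
With shield the two gaps are in series; the resistances add: (1/ε₁+1/ε_s−1)+(1/ε_s+1/ε₂−1) = 4.530+3.991 = 8.521.
Heat-flux ratio q₀/q = 8.521/3.461.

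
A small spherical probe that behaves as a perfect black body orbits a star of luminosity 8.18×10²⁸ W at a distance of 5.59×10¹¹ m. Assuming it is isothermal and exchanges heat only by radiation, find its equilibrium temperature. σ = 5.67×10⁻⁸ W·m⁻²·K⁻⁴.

T ≈ 551 K

First find the stellar flux at distance d: S = L/(4πd²) = 8.18×10²⁸/(4π·(5.59×10¹¹)²) = 20830 W/m².
For an isothermal sphere, absorbed (1−a)S·πr² = emitted σ·4πr²·T⁴, so T⁴ = (1−a)S/(4σ).
T⁴ = 1.00·20830/(4·5.67×10⁻⁸) = 9.185×10¹⁰ K⁴.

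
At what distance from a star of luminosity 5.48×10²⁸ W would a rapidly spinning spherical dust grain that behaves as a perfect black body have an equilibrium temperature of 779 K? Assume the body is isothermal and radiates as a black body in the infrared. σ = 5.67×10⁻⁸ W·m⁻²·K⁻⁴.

d ≈ 2.29×10¹¹ m

For an isothermal black-emitting sphere, (1−a)S·πr² = σ·4πr²·T⁴ ⇒ S = 4σT⁴/(1−a).
S = 4·5.67×10⁻⁸·(779)⁴/1.00 = 83520 W/m².
Flux falls as S = L/(4πd²), so d = √(L/(4πS)) = √(5.48×10²⁸/(4π·83520)).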